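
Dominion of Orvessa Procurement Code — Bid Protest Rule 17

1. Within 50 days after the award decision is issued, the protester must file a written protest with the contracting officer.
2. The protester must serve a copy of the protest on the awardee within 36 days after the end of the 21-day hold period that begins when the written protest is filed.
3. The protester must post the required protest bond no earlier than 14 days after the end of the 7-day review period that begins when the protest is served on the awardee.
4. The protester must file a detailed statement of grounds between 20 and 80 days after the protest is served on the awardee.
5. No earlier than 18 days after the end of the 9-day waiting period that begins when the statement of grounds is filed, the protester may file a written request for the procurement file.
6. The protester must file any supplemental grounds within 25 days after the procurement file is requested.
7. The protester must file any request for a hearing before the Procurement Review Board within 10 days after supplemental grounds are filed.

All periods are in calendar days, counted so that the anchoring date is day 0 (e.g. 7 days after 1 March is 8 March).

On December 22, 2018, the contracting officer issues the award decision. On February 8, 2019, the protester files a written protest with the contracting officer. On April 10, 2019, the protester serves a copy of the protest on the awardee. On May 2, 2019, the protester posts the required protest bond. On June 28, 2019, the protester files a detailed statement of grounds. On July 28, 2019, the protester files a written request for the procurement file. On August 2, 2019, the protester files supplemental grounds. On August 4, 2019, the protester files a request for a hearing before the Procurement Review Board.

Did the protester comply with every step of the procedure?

Step 1 — counting 50 days from December 22, 2018 (when the award decision is issued) gives a deadline of February 10, 2019; completed February 8, 2019, before the deadline.
Step 2 — counting 36 days from March 1, 2019 (end of the 21-day hold period, which began when the written protest is filed on February 8, 2019) gives a deadline of April 6, 2019; not done until April 10, 2019, 4 days after the deadline.

No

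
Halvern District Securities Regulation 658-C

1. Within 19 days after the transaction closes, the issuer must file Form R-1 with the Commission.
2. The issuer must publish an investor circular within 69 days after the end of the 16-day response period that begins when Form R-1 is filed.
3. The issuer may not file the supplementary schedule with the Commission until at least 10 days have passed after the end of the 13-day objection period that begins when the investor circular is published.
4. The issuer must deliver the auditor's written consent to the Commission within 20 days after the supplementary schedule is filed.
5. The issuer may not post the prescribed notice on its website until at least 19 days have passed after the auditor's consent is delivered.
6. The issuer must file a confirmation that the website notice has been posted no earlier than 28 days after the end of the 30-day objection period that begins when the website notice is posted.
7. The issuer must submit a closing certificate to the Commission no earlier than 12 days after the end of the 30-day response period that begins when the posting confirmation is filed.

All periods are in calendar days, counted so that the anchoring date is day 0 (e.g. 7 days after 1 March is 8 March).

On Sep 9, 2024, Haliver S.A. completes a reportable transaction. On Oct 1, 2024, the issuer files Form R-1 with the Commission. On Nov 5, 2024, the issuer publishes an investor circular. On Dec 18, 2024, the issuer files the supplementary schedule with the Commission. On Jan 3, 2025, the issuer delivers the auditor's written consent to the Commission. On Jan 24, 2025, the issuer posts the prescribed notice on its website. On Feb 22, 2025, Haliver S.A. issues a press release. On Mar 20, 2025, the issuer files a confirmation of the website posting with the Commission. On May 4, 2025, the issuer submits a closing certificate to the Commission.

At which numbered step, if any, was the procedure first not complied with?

Step 1

Step 1: 19 days after Sep 9, 2024 (when the transaction closes) is Sep 28, 2024; Oct 1, 2024 misses that deadline by 3 days.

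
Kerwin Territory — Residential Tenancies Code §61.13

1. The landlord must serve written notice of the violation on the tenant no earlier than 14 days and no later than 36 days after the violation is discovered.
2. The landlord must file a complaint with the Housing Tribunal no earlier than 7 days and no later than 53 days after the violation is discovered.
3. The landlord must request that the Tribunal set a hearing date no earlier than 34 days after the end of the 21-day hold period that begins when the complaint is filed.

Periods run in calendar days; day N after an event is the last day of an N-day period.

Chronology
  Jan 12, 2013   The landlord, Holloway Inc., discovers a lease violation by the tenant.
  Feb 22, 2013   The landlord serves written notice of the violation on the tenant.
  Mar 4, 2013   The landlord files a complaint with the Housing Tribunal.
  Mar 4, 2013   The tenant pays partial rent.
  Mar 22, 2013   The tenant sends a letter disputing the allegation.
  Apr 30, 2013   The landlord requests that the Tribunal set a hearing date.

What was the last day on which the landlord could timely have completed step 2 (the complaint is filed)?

Step 2 runs from Jan 12, 2013, when the violation is discovered. The window is 7–53 days after Jan 12, 2013; it closes on Mar 6, 2013.

Mar 6, 2013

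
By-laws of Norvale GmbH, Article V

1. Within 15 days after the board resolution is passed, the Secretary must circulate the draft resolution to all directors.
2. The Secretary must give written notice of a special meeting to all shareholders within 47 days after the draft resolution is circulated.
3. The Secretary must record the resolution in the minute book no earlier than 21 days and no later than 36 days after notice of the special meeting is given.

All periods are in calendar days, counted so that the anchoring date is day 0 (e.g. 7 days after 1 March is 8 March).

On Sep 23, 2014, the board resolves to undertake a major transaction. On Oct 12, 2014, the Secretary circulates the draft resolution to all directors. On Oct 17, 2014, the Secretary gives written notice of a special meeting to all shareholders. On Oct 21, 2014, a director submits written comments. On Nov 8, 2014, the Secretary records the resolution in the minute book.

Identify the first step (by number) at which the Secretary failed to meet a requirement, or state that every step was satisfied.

Step 1

(1) due by Sep 23, 2014 + 15 days = Oct 8, 2014; not done until Oct 12, 2014, 4 days after the deadline.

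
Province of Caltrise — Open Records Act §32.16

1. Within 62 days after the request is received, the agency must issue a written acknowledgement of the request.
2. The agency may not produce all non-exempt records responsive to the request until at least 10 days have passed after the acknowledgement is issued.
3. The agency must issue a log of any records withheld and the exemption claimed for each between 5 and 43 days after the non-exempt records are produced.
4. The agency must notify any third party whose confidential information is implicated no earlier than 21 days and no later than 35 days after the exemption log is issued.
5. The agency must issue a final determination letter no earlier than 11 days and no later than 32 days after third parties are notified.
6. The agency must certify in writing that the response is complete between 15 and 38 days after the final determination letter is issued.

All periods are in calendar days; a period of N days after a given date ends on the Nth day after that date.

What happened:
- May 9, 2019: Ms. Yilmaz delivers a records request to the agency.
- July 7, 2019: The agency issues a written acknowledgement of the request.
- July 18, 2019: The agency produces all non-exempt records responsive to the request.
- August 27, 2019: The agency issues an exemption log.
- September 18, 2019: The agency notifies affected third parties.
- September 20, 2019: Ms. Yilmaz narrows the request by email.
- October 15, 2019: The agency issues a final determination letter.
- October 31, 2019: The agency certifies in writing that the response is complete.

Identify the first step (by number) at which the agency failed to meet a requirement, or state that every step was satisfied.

None — every step was satisfied

Step 1 — counting 62 days from May 9, 2019 (when the request is received) gives a deadline of July 10, 2019; completed July 7, 2019, before the deadline.
Step 2 — must wait 10 days from July 7, 2019 (when the acknowledgement is issued), so not before July 17, 2019; done July 18, 2019, after the minimum wait.
Step 3 — 5 and 43 days from July 18, 2019 (when the non-exempt records are produced) are July 23, 2019 and August 30, 2019 respectively; done August 27, 2019 — within the window.
Step 4 — 21 and 35 days from August 27, 2019 (when the exemption log is issued) are September 17, 2019 and October 1, 2019 respectively; done September 18, 2019 — within the window.
Step 5 — 11 and 32 days from September 18, 2019 (when third parties are notified) are September 29, 2019 and October 20, 2019 respectively; done October 15, 2019, which is between those dates.
Step 6 — 15 and 38 days from October 15, 2019 (when the final determination letter is issued) are October 30, 2019 and November 22, 2019 respectively; October 31, 2019 falls inside that range.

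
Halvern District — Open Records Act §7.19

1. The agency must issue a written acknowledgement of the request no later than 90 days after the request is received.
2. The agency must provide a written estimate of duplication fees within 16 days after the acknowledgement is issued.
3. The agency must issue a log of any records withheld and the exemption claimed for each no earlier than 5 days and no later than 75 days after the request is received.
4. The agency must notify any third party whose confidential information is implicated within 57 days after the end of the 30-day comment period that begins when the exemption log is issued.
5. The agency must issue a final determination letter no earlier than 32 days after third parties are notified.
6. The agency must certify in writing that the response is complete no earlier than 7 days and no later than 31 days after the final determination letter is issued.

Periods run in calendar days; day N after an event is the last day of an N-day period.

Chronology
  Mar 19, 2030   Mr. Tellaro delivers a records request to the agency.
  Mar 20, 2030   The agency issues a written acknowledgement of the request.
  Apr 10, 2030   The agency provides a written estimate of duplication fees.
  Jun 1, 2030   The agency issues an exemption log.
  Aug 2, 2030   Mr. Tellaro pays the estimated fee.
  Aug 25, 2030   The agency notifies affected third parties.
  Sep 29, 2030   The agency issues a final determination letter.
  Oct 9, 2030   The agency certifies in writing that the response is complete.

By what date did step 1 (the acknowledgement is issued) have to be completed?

Jun 17, 2030

Step 1 runs from Mar 19, 2030, when the request is received. 90 days after Mar 19, 2030 is Jun 17, 2030.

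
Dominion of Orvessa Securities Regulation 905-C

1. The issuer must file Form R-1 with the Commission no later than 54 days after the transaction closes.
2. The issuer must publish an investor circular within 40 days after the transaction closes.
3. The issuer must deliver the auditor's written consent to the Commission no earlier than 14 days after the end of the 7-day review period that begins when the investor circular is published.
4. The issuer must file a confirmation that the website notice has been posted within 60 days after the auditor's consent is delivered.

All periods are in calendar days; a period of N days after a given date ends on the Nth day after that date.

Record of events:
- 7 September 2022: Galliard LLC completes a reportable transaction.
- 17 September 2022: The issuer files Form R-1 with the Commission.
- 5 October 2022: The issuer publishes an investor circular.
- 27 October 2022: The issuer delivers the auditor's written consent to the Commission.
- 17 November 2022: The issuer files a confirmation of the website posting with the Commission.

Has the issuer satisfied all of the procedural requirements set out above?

Step 1: 54 days after 7 September 2022 (when the transaction closes) is 31 October 2022; 17 September 2022 is within that limit.
Step 2: 40 days after 7 September 2022 (when the transaction closes) is 17 October 2022; 5 October 2022 is within that limit.
Step 3: the earliest permitted date is 14 days after 12 October 2022 (end of the 7-day review period, which began when the investor circular is published on 5 October 2022), i.e. 26 October 2022; done 27 October 2022 — permitted.
Step 4: 60 days after 27 October 2022 (when the auditor's consent is delivered) is 26 December 2022; 17 November 2022 is within that limit.

Yes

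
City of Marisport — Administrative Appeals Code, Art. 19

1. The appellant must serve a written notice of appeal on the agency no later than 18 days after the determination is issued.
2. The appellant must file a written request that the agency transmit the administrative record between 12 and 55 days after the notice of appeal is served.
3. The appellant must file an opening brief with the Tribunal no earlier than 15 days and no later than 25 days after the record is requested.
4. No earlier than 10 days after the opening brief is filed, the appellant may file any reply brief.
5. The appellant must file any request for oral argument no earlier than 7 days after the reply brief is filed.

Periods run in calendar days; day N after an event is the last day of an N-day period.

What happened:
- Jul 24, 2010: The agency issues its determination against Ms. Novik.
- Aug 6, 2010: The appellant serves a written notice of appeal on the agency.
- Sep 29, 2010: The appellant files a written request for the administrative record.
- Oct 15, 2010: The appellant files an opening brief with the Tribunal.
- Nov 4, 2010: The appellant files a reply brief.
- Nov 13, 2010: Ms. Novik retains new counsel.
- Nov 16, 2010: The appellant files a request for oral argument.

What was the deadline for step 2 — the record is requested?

Sep 30, 2010

Step 2 runs from Aug 6, 2010, when the notice of appeal is served. The window is 12–55 days after Aug 6, 2010; it closes on Sep 30, 2010.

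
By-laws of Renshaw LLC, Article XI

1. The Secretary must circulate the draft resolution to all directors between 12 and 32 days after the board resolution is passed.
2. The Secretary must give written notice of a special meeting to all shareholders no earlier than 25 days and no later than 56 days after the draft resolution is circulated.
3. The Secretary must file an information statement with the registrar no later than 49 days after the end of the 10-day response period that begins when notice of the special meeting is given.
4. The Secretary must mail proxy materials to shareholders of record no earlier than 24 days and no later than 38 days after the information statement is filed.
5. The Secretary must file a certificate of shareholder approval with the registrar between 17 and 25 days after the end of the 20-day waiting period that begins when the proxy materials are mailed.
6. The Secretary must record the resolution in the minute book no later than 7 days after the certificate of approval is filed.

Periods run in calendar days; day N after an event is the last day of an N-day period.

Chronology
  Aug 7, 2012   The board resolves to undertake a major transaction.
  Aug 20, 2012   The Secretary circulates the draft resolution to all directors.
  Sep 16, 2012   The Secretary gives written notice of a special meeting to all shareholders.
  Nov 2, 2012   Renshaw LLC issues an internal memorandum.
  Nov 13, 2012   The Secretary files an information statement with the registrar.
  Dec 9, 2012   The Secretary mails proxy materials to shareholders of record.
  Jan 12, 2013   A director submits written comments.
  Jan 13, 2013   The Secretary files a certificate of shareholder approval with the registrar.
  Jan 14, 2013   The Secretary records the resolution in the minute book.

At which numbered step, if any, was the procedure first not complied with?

Step 1 — 12 and 32 days from Aug 7, 2012 (when the board resolution is passed) are Aug 19, 2012 and Sep 8, 2012 respectively; done Aug 20, 2012 — within the window.
Step 2 — 25 and 56 days from Aug 20, 2012 (when the draft resolution is circulated) are Sep 14, 2012 and Oct 15, 2012 respectively; done Sep 16, 2012, which is between those dates.
Step 3 — counting 49 days from Sep 26, 2012 (end of the 10-day response period, which began when notice of the special meeting is given on Sep 16, 2012) gives a deadline of Nov 14, 2012; completed Nov 13, 2012, before the deadline.
Step 4 — 24 and 38 days from Nov 13, 2012 (when the information statement is filed) are Dec 7, 2012 and Dec 21, 2012 respectively; done Dec 9, 2012 — within the window.
Step 5 — 17 and 25 days from Dec 29, 2012 (end of the 20-day waiting period, which began when the proxy materials are mailed on Dec 9, 2012) are Jan 15, 2013 and Jan 23, 2013 respectively; Jan 13, 2013 is 2 days too early.
Later steps need not be reached.

Step 5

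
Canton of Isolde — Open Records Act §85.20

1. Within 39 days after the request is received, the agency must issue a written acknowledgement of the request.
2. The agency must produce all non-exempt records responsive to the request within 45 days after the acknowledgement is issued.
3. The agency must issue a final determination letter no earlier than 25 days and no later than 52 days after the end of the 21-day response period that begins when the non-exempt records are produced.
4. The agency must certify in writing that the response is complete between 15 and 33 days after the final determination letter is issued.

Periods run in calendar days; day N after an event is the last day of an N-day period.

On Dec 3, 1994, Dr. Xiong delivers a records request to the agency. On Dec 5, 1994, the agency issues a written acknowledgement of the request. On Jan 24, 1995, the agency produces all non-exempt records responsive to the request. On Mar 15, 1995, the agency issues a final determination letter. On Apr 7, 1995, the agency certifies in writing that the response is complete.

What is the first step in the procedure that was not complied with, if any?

Step 2

Step 1: 39 days after Dec 3, 1994 (when the request is received) is Jan 11, 1995; done Dec 5, 1994 — timely.
Step 2: 45 days after Dec 5, 1994 (when the acknowledgement is issued) is Jan 19, 1995; done Jan 24, 1995 — 5 days late.
Later steps need not be reached.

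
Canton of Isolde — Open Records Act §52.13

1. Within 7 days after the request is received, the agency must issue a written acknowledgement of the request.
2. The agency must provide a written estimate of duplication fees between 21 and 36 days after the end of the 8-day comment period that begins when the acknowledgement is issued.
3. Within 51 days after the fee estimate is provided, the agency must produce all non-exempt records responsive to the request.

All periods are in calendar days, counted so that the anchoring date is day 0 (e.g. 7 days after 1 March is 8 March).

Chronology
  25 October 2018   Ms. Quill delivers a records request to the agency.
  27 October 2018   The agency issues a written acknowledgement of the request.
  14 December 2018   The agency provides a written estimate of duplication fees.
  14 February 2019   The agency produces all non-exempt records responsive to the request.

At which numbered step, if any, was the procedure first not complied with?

Step 2

Step 1 — counting 7 days from 25 October 2018 (when the request is received) gives a deadline of 1 November 2018; done 27 October 2018 — timely.
Step 2 — 21 and 36 days from 4 November 2018 (end of the 8-day comment period, which began when the acknowledgement is issued on 27 October 2018) are 25 November 2018 and 10 December 2018 respectively; done 14 December 2018 — 4 days after the window closed.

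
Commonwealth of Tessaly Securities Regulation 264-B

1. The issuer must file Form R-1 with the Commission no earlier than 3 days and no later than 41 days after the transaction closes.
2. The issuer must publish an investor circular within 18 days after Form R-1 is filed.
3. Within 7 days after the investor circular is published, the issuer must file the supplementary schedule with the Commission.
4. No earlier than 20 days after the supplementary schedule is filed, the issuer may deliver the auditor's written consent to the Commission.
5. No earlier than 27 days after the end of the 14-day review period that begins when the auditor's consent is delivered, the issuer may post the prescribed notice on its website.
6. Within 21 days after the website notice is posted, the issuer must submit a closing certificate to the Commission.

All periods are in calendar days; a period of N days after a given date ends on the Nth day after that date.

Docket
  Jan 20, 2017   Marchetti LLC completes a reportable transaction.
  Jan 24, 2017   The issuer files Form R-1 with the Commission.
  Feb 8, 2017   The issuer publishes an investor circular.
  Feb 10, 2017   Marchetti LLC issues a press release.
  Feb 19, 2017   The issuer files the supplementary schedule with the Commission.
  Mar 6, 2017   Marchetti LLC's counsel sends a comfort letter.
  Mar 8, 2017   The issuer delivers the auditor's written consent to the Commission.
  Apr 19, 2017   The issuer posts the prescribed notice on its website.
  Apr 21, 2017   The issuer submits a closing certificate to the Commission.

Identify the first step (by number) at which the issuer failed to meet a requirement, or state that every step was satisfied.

Step 1: the window is 3–41 days after Jan 20, 2017 (when the transaction closes), so Jan 23, 2017 through Mar 2, 2017; Jan 24, 2017 falls inside that range.
Step 2: 18 days after Jan 24, 2017 (when Form R-1 is filed) is Feb 11, 2017; Feb 8, 2017 is within that limit.
Step 3: 7 days after Feb 8, 2017 (when the investor circular is published) is Feb 15, 2017; Feb 19, 2017 misses that deadline by 4 days.

Step 3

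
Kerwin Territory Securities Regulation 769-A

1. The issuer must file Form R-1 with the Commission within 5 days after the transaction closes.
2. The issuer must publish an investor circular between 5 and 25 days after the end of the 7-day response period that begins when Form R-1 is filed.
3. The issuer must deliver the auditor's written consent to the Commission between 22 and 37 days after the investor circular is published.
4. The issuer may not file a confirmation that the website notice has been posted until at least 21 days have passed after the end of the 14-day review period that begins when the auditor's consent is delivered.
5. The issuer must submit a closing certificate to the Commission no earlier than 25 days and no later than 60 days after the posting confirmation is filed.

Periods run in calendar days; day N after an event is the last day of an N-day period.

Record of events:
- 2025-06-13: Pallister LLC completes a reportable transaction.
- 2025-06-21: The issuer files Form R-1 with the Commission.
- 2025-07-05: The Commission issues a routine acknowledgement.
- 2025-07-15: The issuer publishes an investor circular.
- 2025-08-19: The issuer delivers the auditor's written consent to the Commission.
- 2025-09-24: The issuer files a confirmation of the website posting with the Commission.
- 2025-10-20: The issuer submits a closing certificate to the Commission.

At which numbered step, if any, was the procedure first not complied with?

Step 1

(1) due by 2025-06-13 + 5 days = 2025-06-18; 2025-06-21 misses that deadline by 3 days.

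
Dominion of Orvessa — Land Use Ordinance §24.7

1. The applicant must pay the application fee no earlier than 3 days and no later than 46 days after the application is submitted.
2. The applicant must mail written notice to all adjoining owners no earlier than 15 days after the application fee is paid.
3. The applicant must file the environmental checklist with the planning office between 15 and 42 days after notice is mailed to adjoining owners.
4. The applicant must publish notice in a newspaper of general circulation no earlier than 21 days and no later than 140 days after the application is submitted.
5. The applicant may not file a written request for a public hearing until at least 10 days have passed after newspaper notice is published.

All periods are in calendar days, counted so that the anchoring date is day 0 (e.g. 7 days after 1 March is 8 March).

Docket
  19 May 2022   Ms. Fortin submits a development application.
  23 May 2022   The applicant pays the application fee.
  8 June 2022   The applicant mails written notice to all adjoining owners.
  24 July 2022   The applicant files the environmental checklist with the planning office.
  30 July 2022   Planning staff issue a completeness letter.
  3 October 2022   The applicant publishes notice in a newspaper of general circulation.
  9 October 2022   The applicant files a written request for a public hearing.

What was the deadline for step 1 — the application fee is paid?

4 July 2022

Step 1 runs from 19 May 2022, when the application is submitted. The window is 3–46 days after 19 May 2022; it closes on 4 July 2022.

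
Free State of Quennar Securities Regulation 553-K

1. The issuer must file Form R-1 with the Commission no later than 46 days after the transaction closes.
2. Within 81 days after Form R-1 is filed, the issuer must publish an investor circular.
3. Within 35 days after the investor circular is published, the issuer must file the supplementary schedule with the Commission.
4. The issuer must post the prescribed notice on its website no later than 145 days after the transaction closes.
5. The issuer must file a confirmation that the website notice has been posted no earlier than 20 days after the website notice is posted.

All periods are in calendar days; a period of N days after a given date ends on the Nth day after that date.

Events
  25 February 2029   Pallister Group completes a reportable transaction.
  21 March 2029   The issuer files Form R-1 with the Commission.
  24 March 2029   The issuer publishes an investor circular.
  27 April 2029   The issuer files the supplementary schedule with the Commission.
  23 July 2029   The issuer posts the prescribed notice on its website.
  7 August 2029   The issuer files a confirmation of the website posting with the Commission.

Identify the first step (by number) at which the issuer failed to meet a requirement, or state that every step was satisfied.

Step 1: 46 days after 25 February 2029 (when the transaction closes) is 12 April 2029; completed 21 March 2029, before the deadline.
Step 2: 81 days after 21 March 2029 (when Form R-1 is filed) is 10 June 2029; done 24 March 2029 — timely.
Step 3: 35 days after 24 March 2029 (when the investor circular is published) is 28 April 2029; completed 27 April 2029, before the deadline.
Step 4: 145 days after 25 February 2029 (when the transaction closes) is 20 July 2029; not done until 23 July 2029, 3 days after the deadline.
The analysis stops there.

Step 4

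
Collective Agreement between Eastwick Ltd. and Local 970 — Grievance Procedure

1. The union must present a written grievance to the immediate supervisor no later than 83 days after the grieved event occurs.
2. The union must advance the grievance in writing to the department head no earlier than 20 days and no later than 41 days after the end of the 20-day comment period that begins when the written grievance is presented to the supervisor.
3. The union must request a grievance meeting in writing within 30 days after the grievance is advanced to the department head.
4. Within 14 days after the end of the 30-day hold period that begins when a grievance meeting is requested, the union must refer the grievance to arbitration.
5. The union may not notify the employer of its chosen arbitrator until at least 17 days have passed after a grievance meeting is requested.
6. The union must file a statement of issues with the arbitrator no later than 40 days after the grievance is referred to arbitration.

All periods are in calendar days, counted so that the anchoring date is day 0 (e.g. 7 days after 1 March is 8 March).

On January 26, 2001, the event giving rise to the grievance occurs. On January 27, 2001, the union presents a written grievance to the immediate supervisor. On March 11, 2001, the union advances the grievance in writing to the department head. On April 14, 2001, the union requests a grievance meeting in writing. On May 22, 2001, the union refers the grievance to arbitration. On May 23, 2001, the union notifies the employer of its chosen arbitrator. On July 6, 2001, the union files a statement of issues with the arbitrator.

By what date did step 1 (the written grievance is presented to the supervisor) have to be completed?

Step 1 runs from January 26, 2001, when the grieved event occurs. 83 days after January 26, 2001 is April 19, 2001.

April 19, 2001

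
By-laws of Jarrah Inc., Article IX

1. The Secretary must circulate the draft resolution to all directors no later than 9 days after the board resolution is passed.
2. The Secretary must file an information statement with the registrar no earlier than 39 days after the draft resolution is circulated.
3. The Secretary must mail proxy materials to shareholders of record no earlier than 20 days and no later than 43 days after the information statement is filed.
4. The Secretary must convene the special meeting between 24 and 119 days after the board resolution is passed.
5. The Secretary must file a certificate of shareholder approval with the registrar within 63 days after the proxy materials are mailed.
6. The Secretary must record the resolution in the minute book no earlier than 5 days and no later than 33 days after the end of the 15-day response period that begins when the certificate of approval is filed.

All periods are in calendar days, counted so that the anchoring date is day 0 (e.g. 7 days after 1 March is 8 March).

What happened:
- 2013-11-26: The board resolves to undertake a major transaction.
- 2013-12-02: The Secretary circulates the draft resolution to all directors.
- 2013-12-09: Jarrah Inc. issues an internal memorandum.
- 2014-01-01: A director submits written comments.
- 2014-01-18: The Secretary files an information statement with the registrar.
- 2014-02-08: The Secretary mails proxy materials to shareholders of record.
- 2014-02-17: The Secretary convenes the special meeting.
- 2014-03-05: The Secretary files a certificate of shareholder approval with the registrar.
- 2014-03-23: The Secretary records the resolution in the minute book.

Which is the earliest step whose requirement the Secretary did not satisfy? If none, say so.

Step 6

Step 1 — counting 9 days from 2013-11-26 (when the board resolution is passed) gives a deadline of 2013-12-05; done 2013-12-02 — timely.
Step 2 — must wait 39 days from 2013-12-02 (when the draft resolution is circulated), so not before 2014-01-10; done 2014-01-18 — permitted.
Step 3 — 20 and 43 days from 2014-01-18 (when the information statement is filed) are 2014-02-07 and 2014-03-02 respectively; done 2014-02-08, which is between those dates.
Step 4 — 24 and 119 days from 2013-11-26 (when the board resolution is passed) are 2013-12-20 and 2014-03-25 respectively; done 2014-02-17 — within the window.
Step 5 — counting 63 days from 2014-02-08 (when the proxy materials are mailed) gives a deadline of 2014-04-12; 2014-03-05 is within that limit.
Step 6 — 5 and 33 days from 2014-03-20 (end of the 15-day response period, which began when the certificate of approval is filed on 2014-03-05) are 2014-03-25 and 2014-04-22 respectively; done 2014-03-23 — 2 days before the window opened.
That is the first point of non-compliance.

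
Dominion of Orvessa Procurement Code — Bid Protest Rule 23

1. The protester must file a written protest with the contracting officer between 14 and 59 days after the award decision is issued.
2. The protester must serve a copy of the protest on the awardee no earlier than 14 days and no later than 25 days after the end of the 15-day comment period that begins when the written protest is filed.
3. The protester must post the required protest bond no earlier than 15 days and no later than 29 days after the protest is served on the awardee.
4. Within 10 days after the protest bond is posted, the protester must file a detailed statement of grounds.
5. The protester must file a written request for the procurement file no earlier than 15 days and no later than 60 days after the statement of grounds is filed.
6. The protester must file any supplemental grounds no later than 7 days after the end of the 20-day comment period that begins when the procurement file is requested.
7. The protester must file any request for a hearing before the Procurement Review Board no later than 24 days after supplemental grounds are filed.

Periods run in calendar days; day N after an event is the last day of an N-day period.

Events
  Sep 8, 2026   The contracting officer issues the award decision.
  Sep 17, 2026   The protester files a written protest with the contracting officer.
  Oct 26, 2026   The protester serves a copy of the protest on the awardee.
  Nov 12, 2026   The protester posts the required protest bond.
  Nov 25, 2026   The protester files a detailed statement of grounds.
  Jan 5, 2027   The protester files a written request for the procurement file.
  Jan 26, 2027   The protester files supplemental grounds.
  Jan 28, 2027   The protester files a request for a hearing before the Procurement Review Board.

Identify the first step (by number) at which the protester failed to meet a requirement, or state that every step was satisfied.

Step 1: the window is 14–59 days after Sep 8, 2026 (when the award decision is issued), so Sep 22, 2026 through Nov 6, 2026; done Sep 17, 2026 — 5 days before the window opened.

Step 1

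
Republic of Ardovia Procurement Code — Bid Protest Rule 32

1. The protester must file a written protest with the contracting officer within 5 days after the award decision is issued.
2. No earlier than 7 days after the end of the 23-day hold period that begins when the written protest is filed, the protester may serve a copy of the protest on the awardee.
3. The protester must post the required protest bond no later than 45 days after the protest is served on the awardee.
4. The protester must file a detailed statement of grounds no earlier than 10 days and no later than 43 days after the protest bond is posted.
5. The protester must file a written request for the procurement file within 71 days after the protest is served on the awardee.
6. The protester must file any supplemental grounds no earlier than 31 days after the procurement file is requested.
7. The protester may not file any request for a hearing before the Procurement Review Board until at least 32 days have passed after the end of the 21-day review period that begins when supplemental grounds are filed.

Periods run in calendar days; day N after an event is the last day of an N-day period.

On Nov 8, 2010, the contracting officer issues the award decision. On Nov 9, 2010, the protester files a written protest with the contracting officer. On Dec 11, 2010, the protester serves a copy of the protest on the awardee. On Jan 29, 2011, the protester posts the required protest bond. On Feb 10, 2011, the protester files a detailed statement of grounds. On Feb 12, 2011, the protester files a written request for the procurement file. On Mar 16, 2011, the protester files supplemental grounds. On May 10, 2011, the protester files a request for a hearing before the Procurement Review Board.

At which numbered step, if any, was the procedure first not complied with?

Step 3

Step 1 — counting 5 days from Nov 8, 2010 (when the award decision is issued) gives a deadline of Nov 13, 2010; Nov 9, 2010 is within that limit.
Step 2 — must wait 7 days from Dec 2, 2010 (end of the 23-day hold period, which began when the written protest is filed on Nov 9, 2010), so not before Dec 9, 2010; done Dec 11, 2010, after the minimum wait.
Step 3 — counting 45 days from Dec 11, 2010 (when the protest is served on the awardee) gives a deadline of Jan 25, 2011; Jan 29, 2011 misses that deadline by 4 days.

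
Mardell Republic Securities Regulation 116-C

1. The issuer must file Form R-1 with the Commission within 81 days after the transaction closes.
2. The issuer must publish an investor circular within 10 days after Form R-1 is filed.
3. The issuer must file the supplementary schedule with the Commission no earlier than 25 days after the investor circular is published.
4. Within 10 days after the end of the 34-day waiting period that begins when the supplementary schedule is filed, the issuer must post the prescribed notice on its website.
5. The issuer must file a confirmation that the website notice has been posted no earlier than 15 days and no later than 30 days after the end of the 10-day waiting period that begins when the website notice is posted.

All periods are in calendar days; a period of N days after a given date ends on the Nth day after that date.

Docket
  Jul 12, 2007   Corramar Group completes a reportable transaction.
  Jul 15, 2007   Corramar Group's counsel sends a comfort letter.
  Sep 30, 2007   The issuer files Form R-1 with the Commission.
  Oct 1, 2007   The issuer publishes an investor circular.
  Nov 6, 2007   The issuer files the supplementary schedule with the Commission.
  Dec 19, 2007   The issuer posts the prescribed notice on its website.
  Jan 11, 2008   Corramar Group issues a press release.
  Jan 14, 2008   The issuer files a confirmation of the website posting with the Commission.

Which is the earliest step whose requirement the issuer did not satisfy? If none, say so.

(1) due by Jul 12, 2007 + 81 days = Oct 1, 2007; Sep 30, 2007 is within that limit.
(2) due by Sep 30, 2007 + 10 days = Oct 10, 2007; completed Oct 1, 2007, before the deadline.
(3) permitted from Oct 1, 2007 + 25 days = Oct 26, 2007 onward; done Nov 6, 2007, after the minimum wait.
(4) due by Dec 10, 2007 + 10 days = Dec 20, 2007; done Dec 19, 2007 — timely.
(5) the permitted window runs from Dec 29, 2007 + 15 = Jan 13, 2008 to Dec 29, 2007 + 30 = Jan 28, 2008; done Jan 14, 2008 — within the window.

None — every step was satisfied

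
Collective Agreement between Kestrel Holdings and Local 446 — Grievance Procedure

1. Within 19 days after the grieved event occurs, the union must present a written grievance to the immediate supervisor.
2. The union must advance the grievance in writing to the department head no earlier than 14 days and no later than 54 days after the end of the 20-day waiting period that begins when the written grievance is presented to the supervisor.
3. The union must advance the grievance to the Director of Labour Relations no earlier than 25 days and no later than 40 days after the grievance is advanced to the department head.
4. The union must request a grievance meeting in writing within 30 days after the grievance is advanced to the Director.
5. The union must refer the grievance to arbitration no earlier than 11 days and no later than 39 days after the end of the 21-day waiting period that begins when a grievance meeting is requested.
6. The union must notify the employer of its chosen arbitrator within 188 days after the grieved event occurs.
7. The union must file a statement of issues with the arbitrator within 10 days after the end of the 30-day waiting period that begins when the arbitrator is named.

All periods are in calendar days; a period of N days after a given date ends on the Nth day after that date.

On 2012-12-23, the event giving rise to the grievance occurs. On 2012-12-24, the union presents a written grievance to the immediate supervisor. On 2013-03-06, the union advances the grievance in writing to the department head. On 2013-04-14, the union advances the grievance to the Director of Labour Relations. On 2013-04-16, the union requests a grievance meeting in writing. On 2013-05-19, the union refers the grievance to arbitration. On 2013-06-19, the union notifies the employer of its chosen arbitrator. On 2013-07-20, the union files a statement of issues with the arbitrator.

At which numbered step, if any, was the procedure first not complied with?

(1) due by 2012-12-23 + 19 days = 2013-01-11; completed 2012-12-24, before the deadline.
(2) the permitted window runs from 2013-01-13 + 14 = 2013-01-27 to 2013-01-13 + 54 = 2013-03-08; 2013-03-06 falls inside that range.
(3) the permitted window runs from 2013-03-06 + 25 = 2013-03-31 to 2013-03-06 + 40 = 2013-04-15; 2013-04-14 falls inside that range.
(4) due by 2013-04-14 + 30 days = 2013-05-14; done 2013-04-16 — timely.
(5) the permitted window runs from 2013-05-07 + 11 = 2013-05-18 to 2013-05-07 + 39 = 2013-06-15; done 2013-05-19, which is between those dates.
(6) due by 2012-12-23 + 188 days = 2013-06-29; done 2013-06-19 — timely.
(7) due by 2013-07-19 + 10 days = 2013-07-29; completed 2013-07-20, before the deadline.

None — every step was satisfied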